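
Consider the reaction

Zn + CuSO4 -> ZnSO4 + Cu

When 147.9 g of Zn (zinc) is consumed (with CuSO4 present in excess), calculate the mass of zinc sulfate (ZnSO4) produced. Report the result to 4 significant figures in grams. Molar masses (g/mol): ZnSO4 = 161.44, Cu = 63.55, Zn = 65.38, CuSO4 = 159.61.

365.2 g

n(Zn) = 147.90 g / 65.38 g/mol = 2.2622 mol.
From the equation the Zn:ZnSO4 mole ratio is 1:1, so n(ZnSO4) = 2.2622 × 1/1 = 2.2622 mol.
Mass of ZnSO4 = 2.2622 mol × 161.44 g/mol = 365.20 g.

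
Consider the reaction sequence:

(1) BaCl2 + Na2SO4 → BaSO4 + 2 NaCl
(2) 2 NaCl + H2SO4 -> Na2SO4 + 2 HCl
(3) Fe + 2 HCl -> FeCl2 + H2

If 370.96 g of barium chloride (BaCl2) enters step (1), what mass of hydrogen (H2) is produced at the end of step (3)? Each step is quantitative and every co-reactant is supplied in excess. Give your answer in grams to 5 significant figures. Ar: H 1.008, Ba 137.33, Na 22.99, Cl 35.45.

M(BaCl2) = 137.33 + 2(35.45) = 208.23 g/mol.
M(H2) = 2(1.008) = 2.016 g/mol.
n(BaCl2) = 370.96 / 208.23 = 1.78149 mol.
Reaction (1): BaCl2→NaCl ratio 1:2 ⇒ n(NaCl) = 3.56298 mol.
Reaction (2): NaCl→HCl ratio 2:2 ⇒ n(HCl) = 3.56298 mol.
Reaction (3): HCl→H2 ratio 2:1 ⇒ n(H2) = 1.78149 mol.
Mass of H2 = 1.78149 × 2.016 = 3.59149 g.

3.5915 g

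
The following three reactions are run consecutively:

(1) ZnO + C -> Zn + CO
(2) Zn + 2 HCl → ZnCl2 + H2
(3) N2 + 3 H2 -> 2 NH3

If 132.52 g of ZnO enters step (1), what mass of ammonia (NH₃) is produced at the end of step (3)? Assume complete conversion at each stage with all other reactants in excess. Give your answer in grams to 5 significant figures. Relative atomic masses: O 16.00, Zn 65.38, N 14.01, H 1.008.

M(ZnO) = 65.38 + 16.00 = 81.38 g/mol.
M(NH3) = 14.01 + 3(1.008) = 17.034 g/mol.
n(ZnO) = 132.52 / 81.38 = 1.62841 mol.
Reaction (1): ZnO→Zn ratio 1:1 ⇒ n(Zn) = 1.62841 mol.
Reaction (2): Zn→H2 ratio 1:1 ⇒ n(H2) = 1.62841 mol.
Reaction (3): H2→NH3 ratio 3:2 ⇒ n(NH3) = 1.08561 mol.
Mass of NH3 = 1.08561 × 17.034 = 18.4922 g.

18.492 g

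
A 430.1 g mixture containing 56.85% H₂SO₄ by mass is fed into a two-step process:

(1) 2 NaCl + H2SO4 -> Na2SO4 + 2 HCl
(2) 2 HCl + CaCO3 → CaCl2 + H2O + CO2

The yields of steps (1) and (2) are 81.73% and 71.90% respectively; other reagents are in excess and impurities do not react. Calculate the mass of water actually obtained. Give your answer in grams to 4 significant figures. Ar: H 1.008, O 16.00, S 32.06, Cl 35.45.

26.39 g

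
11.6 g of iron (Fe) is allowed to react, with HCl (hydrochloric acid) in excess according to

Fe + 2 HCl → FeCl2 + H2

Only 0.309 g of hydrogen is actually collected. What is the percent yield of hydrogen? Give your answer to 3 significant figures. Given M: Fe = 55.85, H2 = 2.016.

n(Fe) = 11.60 g / 55.85 g/mol = 0.2077 mol.
From the equation the Fe:H2 mole ratio is 1:1, so n(H2) = 0.2077 × 1/1 = 0.2077 mol.
Mass of H2 = 0.2077 mol × 2.016 g/mol = 0.4187 g.
This is the theoretical yield. Percent yield = 0.309 g / 0.4187 g × 100% = 73.80%.

73.8 %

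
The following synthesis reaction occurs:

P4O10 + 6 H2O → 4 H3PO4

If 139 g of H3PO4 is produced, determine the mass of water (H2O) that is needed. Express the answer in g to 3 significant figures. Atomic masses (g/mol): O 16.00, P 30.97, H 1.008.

M(H3PO4) = 3(1.008) + 30.97 + 4(16.00) = 97.994 g/mol.
M(H2O) = 2(1.008) + 16.00 = 18.016 g/mol.
n(H3PO4) = 139.0 g / 97.994 g/mol = 1.418 mol.
From the equation the H3PO4:H2O mole ratio is 4:6, so n(H2O) = 1.418 × 6/4 = 2.128 mol.
Mass of H2O = 2.128 mol × 18.016 g/mol = 38.33 g.

38.3 g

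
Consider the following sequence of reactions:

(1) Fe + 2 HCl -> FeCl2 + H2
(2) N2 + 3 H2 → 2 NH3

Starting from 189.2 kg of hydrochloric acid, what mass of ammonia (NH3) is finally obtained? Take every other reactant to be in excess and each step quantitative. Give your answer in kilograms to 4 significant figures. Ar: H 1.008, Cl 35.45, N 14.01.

29.47 kg

M(HCl) = 1.008 + 35.45 = 36.458 g/mol.
M(NH3) = 14.01 + 3(1.008) = 17.034 g/mol.
189.2 kg = 189200 g.
n(HCl) = 189200 / 36.458 = 5189.5 mol.
Step 1 gives a 2:1 ratio of HCl to H2, so n(H2) = 2594.8 mol.
In step 2 the H2:NH3 ratio is 3:2, so n(NH3) = 1729.8 mol.
Mass of NH3 = 1729.8 × 17.034 = 29466 g = 29.47 kg.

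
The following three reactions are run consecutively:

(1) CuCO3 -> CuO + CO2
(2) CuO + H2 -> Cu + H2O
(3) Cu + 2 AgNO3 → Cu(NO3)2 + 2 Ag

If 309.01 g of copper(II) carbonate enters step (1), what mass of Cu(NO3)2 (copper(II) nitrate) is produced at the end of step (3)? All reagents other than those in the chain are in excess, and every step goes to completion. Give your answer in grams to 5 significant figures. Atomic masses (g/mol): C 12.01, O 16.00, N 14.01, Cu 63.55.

469.09 g

M(CuCO3) = 63.55 + 12.01 + 3(16.00) = 123.56 g/mol.
M(Cu(NO3)2) = 63.55 + 2(14.01) + 6(16.00) = 187.57 g/mol.
n(CuCO3) = 309.01 / 123.56 = 2.50089 mol.
Reaction (1): CuCO3→CuO ratio 1:1 ⇒ n(CuO) = 2.50089 mol.
Reaction (2): CuO→Cu ratio 1:1 ⇒ n(Cu) = 2.50089 mol.
Reaction (3): Cu→Cu(NO3)2 ratio 1:1 ⇒ n(Cu(NO3)2) = 2.50089 mol.
Mass of Cu(NO3)2 = 2.50089 × 187.57 = 469.092 g.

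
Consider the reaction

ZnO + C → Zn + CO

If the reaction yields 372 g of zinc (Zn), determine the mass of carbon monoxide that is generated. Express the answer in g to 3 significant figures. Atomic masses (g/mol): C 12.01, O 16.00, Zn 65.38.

M(Zn) = 65.38 g/mol.
M(CO) = 12.01 + 16.00 = 28.01 g/mol.
n(Zn) = 372.0 g / 65.38 g/mol = 5.690 mol.
From the equation the Zn:CO mole ratio is 1:1, so n(CO) = 5.690 × 1/1 = 5.690 mol.
Mass of CO = 5.690 mol × 28.01 g/mol = 159.4 g.

159 g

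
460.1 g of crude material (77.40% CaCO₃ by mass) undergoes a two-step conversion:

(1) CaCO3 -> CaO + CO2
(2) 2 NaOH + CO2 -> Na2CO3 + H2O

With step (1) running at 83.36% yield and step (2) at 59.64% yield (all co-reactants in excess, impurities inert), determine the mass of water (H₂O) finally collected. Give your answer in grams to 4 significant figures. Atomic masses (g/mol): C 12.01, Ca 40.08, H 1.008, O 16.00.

31.87 g

Pure CaCO3 = 460.1 × 0.7740 = 356.12 g.
M(CaCO3) = 40.08 + 12.01 + 3(16.00) = 100.09 g/mol.
M(H2O) = 2(1.008) + 16.00 = 18.016 g/mol.
n(CaCO3) = 356.12 / 100.09 = 3.5580 mol.
Step 1 (CaCO3:CO2 = 1:1): theoretical n(CO2) = 3.5580 mol; at 83.36% yield, n(CO2) = 2.9659 mol.
Step 2 (CO2:H2O = 1:1): theoretical n(H2O) = 2.9659 mol, so theoretical mass = 2.9659 × 18.016 = 53.434 g.
At 59.64% yield, actual mass of H2O = 53.434 × 0.5964 = 31.868 g.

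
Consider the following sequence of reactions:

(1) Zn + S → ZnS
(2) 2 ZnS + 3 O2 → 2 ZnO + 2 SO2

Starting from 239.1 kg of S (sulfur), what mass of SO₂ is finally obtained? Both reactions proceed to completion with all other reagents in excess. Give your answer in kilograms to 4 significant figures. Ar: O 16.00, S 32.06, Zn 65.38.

477.8 kg

M(S) = 32.06 g/mol.
M(SO2) = 32.06 + 2(16.00) = 64.06 g/mol.
239.1 kg = 239100 g.
n(S) = 239100 / 32.06 = 7457.9 mol.
Step 1 gives a 1:1 ratio of S to ZnS, so n(ZnS) = 7457.9 mol.
In step 2 the ZnS:SO2 ratio is 2:2, so n(SO2) = 7457.9 mol.
Mass of SO2 = 7457.9 × 64.06 = 477750 g = 477.8 kg.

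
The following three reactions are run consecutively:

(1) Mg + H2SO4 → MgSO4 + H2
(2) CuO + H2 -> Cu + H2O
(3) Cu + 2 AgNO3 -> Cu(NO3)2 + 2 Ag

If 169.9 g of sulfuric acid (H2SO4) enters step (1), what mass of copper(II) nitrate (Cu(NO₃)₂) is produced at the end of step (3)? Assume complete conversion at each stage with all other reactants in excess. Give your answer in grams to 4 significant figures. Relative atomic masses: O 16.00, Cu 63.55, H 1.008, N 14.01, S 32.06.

M(H2SO4) = 2(1.008) + 32.06 + 4(16.00) = 98.076 g/mol.
M(Cu(NO3)2) = 63.55 + 2(14.01) + 6(16.00) = 187.57 g/mol.
n(H2SO4) = 169.9 / 98.076 = 1.7323 mol.
Reaction (1): H2SO4→H2 ratio 1:1 ⇒ n(H2) = 1.7323 mol.
Reaction (2): H2→Cu ratio 1:1 ⇒ n(Cu) = 1.7323 mol.
Reaction (3): Cu→Cu(NO3)2 ratio 1:1 ⇒ n(Cu(NO3)2) = 1.7323 mol.
Mass of Cu(NO3)2 = 1.7323 × 187.57 = 324.93 g.

324.9 g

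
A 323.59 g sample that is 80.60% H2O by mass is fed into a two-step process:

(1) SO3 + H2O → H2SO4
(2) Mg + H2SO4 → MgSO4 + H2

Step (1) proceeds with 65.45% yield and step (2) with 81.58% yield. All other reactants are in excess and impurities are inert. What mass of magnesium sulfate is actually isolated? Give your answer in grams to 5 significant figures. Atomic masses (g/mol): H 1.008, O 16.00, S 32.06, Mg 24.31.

930.43 g

Pure H2O = 323.59 × 0.8060 = 260.814 g.
M(H2O) = 2(1.008) + 16.00 = 18.016 g/mol.
M(MgSO4) = 24.31 + 32.06 + 4(16.00) = 120.37 g/mol.
n(H2O) = 260.814 / 18.016 = 14.4768 mol.
Step 1 (H2O:H2SO4 = 1:1): theoretical n(H2SO4) = 14.4768 mol; at 65.45% yield, n(H2SO4) = 9.47505 mol.
Step 2 (H2SO4:MgSO4 = 1:1): theoretical n(MgSO4) = 9.47505 mol, so theoretical mass = 9.47505 × 120.37 = 1140.51 g.
At 81.58% yield, actual mass of MgSO4 = 1140.51 × 0.8158 = 930.429 g.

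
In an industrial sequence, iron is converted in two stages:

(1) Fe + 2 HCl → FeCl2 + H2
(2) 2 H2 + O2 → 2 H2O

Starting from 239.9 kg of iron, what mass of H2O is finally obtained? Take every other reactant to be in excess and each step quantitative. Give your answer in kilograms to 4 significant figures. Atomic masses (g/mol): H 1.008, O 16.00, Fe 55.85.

M(Fe) = 55.85 g/mol.
M(H2O) = 2(1.008) + 16.00 = 18.016 g/mol.
239.9 kg = 239900 g.
n(Fe) = 239900 / 55.85 = 4295.4 mol.
Step 1 gives a 1:1 ratio of Fe to H2, so n(H2) = 4295.4 mol.
In step 2 the H2:H2O ratio is 2:2, so n(H2O) = 4295.4 mol.
Mass of H2O = 4295.4 × 18.016 = 77387 g = 77.39 kg.

77.39 kg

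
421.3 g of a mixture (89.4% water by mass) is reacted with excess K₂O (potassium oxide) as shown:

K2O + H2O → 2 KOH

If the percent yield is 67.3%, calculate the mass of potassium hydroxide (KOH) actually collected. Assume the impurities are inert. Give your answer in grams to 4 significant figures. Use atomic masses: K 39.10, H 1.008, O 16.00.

Pure H2O available = 421.3 g × 0.894 = 376.64 g.
M(H2O) = 2(1.008) + 16.00 = 18.016 g/mol.
M(KOH) = 39.10 + 16.00 + 1.008 = 56.108 g/mol.
n(H2O) = 376.64 g / 18.016 g/mol = 20.906 mol.
From the equation the H2O:KOH mole ratio is 1:2, so n(KOH) = 20.906 × 2/1 = 41.812 mol.
Mass of KOH = 41.812 mol × 56.108 g/mol = 2346.0 g.
Actual mass collected = 2346.0 g × 0.673 = 1578.8 g.

1579 g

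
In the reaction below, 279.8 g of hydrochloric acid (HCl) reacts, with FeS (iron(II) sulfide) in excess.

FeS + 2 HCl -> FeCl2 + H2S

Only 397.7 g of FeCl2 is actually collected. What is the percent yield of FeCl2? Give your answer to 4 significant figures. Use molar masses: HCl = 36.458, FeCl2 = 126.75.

n(HCl) = 279.80 g / 36.458 g/mol = 7.6746 mol.
From the equation the HCl:FeCl2 mole ratio is 2:1, so n(FeCl2) = 7.6746 × 1/2 = 3.8373 mol.
Mass of FeCl2 = 3.8373 mol × 126.75 g/mol = 486.38 g.
This is the theoretical yield. Percent yield = 397.7 g / 486.38 g × 100% = 81.768%.

81.77 %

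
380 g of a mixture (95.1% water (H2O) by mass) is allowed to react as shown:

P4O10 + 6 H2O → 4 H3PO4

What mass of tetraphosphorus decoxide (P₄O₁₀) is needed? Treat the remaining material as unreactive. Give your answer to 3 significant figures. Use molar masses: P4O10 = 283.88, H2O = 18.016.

949 g

Mass of pure H2O = 380 g × 0.951 = 361.4 g.
n(H2O) = 361.4 g / 18.016 g/mol = 20.06 mol.
From the equation the H2O:P4O10 mole ratio is 6:1, so n(P4O10) = 20.06 × 1/6 = 3.343 mol.
Mass of P4O10 = 3.343 mol × 283.88 g/mol = 949.1 g.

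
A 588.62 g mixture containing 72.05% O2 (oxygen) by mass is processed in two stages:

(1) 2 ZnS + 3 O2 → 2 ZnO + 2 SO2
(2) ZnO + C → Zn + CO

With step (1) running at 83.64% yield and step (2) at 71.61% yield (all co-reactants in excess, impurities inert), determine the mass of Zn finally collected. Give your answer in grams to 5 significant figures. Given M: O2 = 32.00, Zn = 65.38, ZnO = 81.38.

Pure O2 = 588.62 × 0.7205 = 424.101 g.
n(O2) = 424.101 / 32.00 = 13.2531 mol.
Step 1 (O2:ZnO = 3:2): theoretical n(ZnO) = 8.83543 mol; at 83.64% yield, n(ZnO) = 7.38995 mol.
Step 2 (ZnO:Zn = 1:1): theoretical n(Zn) = 7.38995 mol, so theoretical mass = 7.38995 × 65.38 = 483.155 g.
At 71.61% yield, actual mass of Zn = 483.155 × 0.7161 = 345.987 g.

345.99 g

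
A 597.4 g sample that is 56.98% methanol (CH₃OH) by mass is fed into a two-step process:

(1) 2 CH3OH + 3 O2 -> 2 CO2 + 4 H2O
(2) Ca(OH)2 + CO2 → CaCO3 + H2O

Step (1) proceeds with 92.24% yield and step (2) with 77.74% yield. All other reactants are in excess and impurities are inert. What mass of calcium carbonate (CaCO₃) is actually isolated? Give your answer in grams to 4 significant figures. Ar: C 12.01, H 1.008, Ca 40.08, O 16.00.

Pure CH3OH = 597.4 × 0.5698 = 340.40 g.
M(CH3OH) = 12.01 + 4(1.008) + 16.00 = 32.042 g/mol.
M(CaCO3) = 40.08 + 12.01 + 3(16.00) = 100.09 g/mol.
n(CH3OH) = 340.40 / 32.042 = 10.624 mol.
Step 1 (CH3OH:CO2 = 2:2): theoretical n(CO2) = 10.624 mol; at 92.24% yield, n(CO2) = 9.7991 mol.
Step 2 (CO2:CaCO3 = 1:1): theoretical n(CaCO3) = 9.7991 mol, so theoretical mass = 9.7991 × 100.09 = 980.79 g.
At 77.74% yield, actual mass of CaCO3 = 980.79 × 0.7774 = 762.47 g.

762.5 g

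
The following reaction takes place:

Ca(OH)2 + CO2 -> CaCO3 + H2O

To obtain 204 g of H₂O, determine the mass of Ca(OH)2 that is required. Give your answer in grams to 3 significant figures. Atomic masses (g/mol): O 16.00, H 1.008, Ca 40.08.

839 g

M(H2O) = 2(1.008) + 16.00 = 18.016 g/mol.
M(Ca(OH)2) = 40.08 + 2(16.00) + 2(1.008) = 74.096 g/mol.
n(H2O) = 204.0 g / 18.016 g/mol = 11.32 mol.
From the equation the H2O:Ca(OH)2 mole ratio is 1:1, so n(Ca(OH)2) = 11.32 × 1/1 = 11.32 mol.
Mass of Ca(OH)2 = 11.32 mol × 74.096 g/mol = 839.0 g.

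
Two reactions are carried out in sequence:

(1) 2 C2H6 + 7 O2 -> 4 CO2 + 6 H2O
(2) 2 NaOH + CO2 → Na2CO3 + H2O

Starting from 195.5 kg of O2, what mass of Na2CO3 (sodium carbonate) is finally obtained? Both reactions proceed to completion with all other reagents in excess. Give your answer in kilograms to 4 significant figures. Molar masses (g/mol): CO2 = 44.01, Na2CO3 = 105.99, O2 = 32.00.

370.0 kg

195.5 kg = 195500 g.
n(O2) = 195500 / 32.00 = 6109.4 mol.
Step 1 gives a 7:4 ratio of O2 to CO2, so n(CO2) = 3491.1 mol.
In step 2 the CO2:Na2CO3 ratio is 1:1, so n(Na2CO3) = 3491.1 mol.
Mass of Na2CO3 = 3491.1 × 105.99 = 370020 g = 370.0 kg.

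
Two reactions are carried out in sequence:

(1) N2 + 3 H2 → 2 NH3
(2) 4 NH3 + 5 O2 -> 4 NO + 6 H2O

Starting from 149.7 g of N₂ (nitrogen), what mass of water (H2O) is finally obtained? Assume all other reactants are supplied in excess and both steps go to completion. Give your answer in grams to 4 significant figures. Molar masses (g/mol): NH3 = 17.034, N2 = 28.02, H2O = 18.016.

n(N2) = 149.70 / 28.02 = 5.3426 mol.
Step 1 gives a 1:2 ratio of N2 to NH3, so n(NH3) = 10.685 mol.
In step 2 the NH3:H2O ratio is 4:6, so n(H2O) = 16.028 mol.
Mass of H2O = 16.028 × 18.016 = 288.76 g.

288.8 g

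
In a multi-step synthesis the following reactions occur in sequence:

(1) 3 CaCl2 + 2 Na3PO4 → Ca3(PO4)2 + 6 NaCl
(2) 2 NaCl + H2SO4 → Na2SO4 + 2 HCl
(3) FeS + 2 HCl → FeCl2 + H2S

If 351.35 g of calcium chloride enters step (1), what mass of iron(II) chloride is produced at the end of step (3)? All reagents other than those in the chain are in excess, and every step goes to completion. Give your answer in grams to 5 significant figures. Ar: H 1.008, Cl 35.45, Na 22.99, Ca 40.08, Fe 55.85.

401.28 g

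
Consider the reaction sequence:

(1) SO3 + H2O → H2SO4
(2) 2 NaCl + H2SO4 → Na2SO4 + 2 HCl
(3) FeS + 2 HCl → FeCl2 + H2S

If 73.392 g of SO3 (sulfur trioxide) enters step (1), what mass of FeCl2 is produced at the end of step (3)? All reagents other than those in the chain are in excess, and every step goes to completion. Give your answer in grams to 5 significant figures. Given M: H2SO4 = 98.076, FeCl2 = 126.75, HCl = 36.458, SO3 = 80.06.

116.19 g

n(SO3) = 73.392 / 80.06 = 0.916712 mol.
Reaction (1): SO3→H2SO4 ratio 1:1 ⇒ n(H2SO4) = 0.916712 mol.
Reaction (2): H2SO4→HCl ratio 1:2 ⇒ n(HCl) = 1.83342 mol.
Reaction (3): HCl→FeCl2 ratio 2:1 ⇒ n(FeCl2) = 0.916712 mol.
Mass of FeCl2 = 0.916712 × 126.75 = 116.193 g.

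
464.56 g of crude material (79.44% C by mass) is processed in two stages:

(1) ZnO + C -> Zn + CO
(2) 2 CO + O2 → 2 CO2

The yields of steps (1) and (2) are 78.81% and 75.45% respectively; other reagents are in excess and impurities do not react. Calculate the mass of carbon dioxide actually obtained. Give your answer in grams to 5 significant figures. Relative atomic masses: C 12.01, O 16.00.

804.14 g

Pure C = 464.56 × 0.7944 = 369.046 g.
M(C) = 12.01 g/mol.
M(CO2) = 12.01 + 2(16.00) = 44.01 g/mol.
n(C) = 369.046 / 12.01 = 30.7283 mol.
Step 1 (C:CO = 1:1): theoretical n(CO) = 30.7283 mol; at 78.81% yield, n(CO) = 24.2169 mol.
Step 2 (CO:CO2 = 2:2): theoretical n(CO2) = 24.2169 mol, so theoretical mass = 24.2169 × 44.01 = 1065.79 g.
At 75.45% yield, actual mass of CO2 = 1065.79 × 0.7545 = 804.137 g.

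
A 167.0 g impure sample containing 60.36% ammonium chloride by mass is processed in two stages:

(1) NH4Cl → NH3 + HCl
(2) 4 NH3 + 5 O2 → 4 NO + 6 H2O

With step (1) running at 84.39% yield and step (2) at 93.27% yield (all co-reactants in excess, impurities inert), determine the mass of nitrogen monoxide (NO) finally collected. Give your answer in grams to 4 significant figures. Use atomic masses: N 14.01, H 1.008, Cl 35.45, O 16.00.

44.51 g

Pure NH4Cl = 167.0 × 0.6036 = 100.80 g.
M(NH4Cl) = 14.01 + 4(1.008) + 35.45 = 53.492 g/mol.
M(NO) = 14.01 + 16.00 = 30.01 g/mol.
n(NH4Cl) = 100.80 / 53.492 = 1.8844 mol.
Step 1 (NH4Cl:NH3 = 1:1): theoretical n(NH3) = 1.8844 mol; at 84.39% yield, n(NH3) = 1.5903 mol.
Step 2 (NH3:NO = 4:4): theoretical n(NO) = 1.5903 mol, so theoretical mass = 1.5903 × 30.01 = 47.724 g.
At 93.27% yield, actual mass of NO = 47.724 × 0.9327 = 44.512 g.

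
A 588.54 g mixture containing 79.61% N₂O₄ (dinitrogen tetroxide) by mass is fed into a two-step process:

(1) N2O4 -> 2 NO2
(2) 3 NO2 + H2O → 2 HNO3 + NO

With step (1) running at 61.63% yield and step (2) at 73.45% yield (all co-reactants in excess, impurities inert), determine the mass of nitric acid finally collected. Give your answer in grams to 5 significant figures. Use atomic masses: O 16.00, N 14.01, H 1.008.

Pure N2O4 = 588.54 × 0.7961 = 468.537 g.
M(N2O4) = 2(14.01) + 4(16.00) = 92.02 g/mol.
M(HNO3) = 1.008 + 14.01 + 3(16.00) = 63.018 g/mol.
n(N2O4) = 468.537 / 92.02 = 5.09168 mol.
Step 1 (N2O4:NO2 = 1:2): theoretical n(NO2) = 10.1834 mol; at 61.63% yield, n(NO2) = 6.27601 mol.
Step 2 (NO2:HNO3 = 3:2): theoretical n(HNO3) = 4.18401 mol, so theoretical mass = 4.18401 × 63.018 = 263.668 g.
At 73.45% yield, actual mass of HNO3 = 263.668 × 0.7345 = 193.664 g.

193.66 g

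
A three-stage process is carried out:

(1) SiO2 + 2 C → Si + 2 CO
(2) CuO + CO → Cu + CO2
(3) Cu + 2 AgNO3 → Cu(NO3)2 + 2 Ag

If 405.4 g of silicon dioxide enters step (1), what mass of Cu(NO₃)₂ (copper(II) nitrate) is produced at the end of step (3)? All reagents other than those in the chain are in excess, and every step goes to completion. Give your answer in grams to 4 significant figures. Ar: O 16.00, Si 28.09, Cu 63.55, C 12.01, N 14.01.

2531 g

M(SiO2) = 28.09 + 2(16.00) = 60.09 g/mol.
M(Cu(NO3)2) = 63.55 + 2(14.01) + 6(16.00) = 187.57 g/mol.
n(SiO2) = 405.4 / 60.09 = 6.7465 mol.
Reaction (1): SiO2→CO ratio 1:2 ⇒ n(CO) = 13.493 mol.
Reaction (2): CO→Cu ratio 1:1 ⇒ n(Cu) = 13.493 mol.
Reaction (3): Cu→Cu(NO3)2 ratio 1:1 ⇒ n(Cu(NO3)2) = 13.493 mol.
Mass of Cu(NO3)2 = 13.493 × 187.57 = 2530.9 g.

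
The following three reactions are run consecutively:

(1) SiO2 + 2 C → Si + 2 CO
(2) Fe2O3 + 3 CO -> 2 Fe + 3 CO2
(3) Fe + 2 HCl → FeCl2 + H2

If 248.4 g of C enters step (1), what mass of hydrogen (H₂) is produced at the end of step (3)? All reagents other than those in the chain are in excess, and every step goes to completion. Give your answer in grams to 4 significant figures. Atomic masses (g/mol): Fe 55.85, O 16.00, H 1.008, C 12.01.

27.80 g

M(C) = 12.01 g/mol.
M(H2) = 2(1.008) = 2.016 g/mol.
n(C) = 248.4 / 12.01 = 20.683 mol.
Reaction (1): C→CO ratio 2:2 ⇒ n(CO) = 20.683 mol.
Reaction (2): CO→Fe ratio 3:2 ⇒ n(Fe) = 13.789 mol.
Reaction (3): Fe→H2 ratio 1:1 ⇒ n(H2) = 13.789 mol.
Mass of H2 = 13.789 × 2.016 = 27.798 g.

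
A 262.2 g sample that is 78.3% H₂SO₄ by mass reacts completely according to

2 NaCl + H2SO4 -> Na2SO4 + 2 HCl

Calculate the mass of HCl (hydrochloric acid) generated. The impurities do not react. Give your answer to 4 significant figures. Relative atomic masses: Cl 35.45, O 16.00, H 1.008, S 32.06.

152.6 g

Mass of pure H2SO4 = 262.2 g × 0.783 = 205.30 g.
M(H2SO4) = 2(1.008) + 32.06 + 4(16.00) = 98.076 g/mol.
M(HCl) = 1.008 + 35.45 = 36.458 g/mol.
n(H2SO4) = 205.30 g / 98.076 g/mol = 2.0933 mol.
From the equation the H2SO4:HCl mole ratio is 1:2, so n(HCl) = 2.0933 × 2/1 = 4.1866 mol.
Mass of HCl = 4.1866 mol × 36.458 g/mol = 152.64 g.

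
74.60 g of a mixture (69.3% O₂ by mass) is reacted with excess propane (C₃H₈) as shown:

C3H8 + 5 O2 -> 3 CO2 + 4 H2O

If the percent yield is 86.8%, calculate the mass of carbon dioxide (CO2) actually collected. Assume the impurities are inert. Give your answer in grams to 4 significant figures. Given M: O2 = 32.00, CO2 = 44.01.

37.03 g

Pure O2 available = 74.60 g × 0.693 = 51.698 g.
n(O2) = 51.698 g / 32.00 g/mol = 1.6156 mol.
From the equation the O2:CO2 mole ratio is 5:3, so n(CO2) = 1.6156 × 3/5 = 0.96933 mol.
Mass of CO2 = 0.96933 mol × 44.01 g/mol = 42.660 g.
Actual mass collected = 42.660 g × 0.868 = 37.029 g.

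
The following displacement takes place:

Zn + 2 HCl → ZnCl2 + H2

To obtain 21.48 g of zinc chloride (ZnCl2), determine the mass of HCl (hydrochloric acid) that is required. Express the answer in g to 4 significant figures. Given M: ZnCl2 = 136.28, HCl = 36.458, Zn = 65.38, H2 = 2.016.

11.49 g

n(ZnCl2) = 21.480 g / 136.28 g/mol = 0.15762 mol.
From the equation the ZnCl2:HCl mole ratio is 1:2, so n(HCl) = 0.15762 × 2/1 = 0.31523 mol.
Mass of HCl = 0.31523 mol × 36.458 g/mol = 11.493 g.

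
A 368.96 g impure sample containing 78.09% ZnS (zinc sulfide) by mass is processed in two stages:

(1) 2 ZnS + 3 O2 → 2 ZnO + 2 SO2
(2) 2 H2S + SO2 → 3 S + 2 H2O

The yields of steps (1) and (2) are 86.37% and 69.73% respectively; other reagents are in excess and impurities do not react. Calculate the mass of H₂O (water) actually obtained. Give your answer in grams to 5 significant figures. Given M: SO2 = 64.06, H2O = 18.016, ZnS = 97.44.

Pure ZnS = 368.96 × 0.7809 = 288.121 g.
n(ZnS) = 288.121 / 97.44 = 2.95691 mol.
Step 1 (ZnS:SO2 = 2:2): theoretical n(SO2) = 2.95691 mol; at 86.37% yield, n(SO2) = 2.55388 mol.
Step 2 (SO2:H2O = 1:2): theoretical n(H2O) = 5.10776 mol, so theoretical mass = 5.10776 × 18.016 = 92.0214 g.
At 69.73% yield, actual mass of H2O = 92.0214 × 0.6973 = 64.1665 g.

64.167 g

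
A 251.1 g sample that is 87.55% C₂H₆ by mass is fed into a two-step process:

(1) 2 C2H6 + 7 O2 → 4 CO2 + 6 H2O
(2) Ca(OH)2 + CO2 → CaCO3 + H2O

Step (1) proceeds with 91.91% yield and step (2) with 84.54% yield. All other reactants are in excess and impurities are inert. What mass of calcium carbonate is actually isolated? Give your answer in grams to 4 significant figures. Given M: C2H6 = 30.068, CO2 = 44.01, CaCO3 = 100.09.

Pure C2H6 = 251.1 × 0.8755 = 219.84 g.
n(C2H6) = 219.84 / 30.068 = 7.3114 mol.
Step 1 (C2H6:CO2 = 2:4): theoretical n(CO2) = 14.623 mol; at 91.91% yield, n(CO2) = 13.440 mol.
Step 2 (CO2:CaCO3 = 1:1): theoretical n(CaCO3) = 13.440 mol, so theoretical mass = 13.440 × 100.09 = 1345.2 g.
At 84.54% yield, actual mass of CaCO3 = 1345.2 × 0.8454 = 1137.2 g.

1137 g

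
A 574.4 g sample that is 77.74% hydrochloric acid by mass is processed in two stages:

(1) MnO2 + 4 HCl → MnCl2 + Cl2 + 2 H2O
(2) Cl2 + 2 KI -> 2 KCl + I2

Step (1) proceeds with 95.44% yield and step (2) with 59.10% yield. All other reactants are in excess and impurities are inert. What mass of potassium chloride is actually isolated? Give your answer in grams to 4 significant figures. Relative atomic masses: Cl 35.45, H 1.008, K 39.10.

Pure HCl = 574.4 × 0.7774 = 446.54 g.
M(HCl) = 1.008 + 35.45 = 36.458 g/mol.
M(KCl) = 39.10 + 35.45 = 74.55 g/mol.
n(HCl) = 446.54 / 36.458 = 12.248 mol.
Step 1 (HCl:Cl2 = 4:1): theoretical n(Cl2) = 3.0620 mol; at 95.44% yield, n(Cl2) = 2.9224 mol.
Step 2 (Cl2:KCl = 1:2): theoretical n(KCl) = 5.8448 mol, so theoretical mass = 5.8448 × 74.55 = 435.73 g.
At 59.10% yield, actual mass of KCl = 435.73 × 0.5910 = 257.51 g.

257.5 g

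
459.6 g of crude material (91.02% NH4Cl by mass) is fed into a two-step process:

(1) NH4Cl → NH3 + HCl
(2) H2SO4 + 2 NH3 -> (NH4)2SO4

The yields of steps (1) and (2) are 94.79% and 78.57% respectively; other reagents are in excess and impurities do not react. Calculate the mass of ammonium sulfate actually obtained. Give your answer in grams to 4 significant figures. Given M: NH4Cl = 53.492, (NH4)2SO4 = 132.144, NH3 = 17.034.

384.8 g

Pure NH4Cl = 459.6 × 0.9102 = 418.33 g.
n(NH4Cl) = 418.33 / 53.492 = 7.8204 mol.
Step 1 (NH4Cl:NH3 = 1:1): theoretical n(NH3) = 7.8204 mol; at 94.79% yield, n(NH3) = 7.4129 mol.
Step 2 (NH3:(NH4)2SO4 = 2:1): theoretical n((NH4)2SO4) = 3.7065 mol, so theoretical mass = 3.7065 × 132.144 = 489.79 g.
At 78.57% yield, actual mass of (NH4)2SO4 = 489.79 × 0.7857 = 384.83 g.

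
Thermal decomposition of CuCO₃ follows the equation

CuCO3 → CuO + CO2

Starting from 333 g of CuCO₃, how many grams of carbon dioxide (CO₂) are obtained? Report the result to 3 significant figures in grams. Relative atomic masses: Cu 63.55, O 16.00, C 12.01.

M(CuCO3) = 63.55 + 12.01 + 3(16.00) = 123.56 g/mol.
M(CO2) = 12.01 + 2(16.00) = 44.01 g/mol.
n(CuCO3) = 333.0 g / 123.56 g/mol = 2.695 mol.
From the equation the CuCO3:CO2 mole ratio is 1:1, so n(CO2) = 2.695 × 1/1 = 2.695 mol.
Mass of CO2 = 2.695 mol × 44.01 g/mol = 118.6 g.

119 g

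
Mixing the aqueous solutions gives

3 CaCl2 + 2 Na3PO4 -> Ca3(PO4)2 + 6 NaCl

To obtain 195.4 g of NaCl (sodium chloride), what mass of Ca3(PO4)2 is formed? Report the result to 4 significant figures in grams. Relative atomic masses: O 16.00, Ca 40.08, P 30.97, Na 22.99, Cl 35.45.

M(NaCl) = 22.99 + 35.45 = 58.44 g/mol.
M(Ca3(PO4)2) = 3(40.08) + 2(30.97) + 8(16.00) = 310.18 g/mol.
n(NaCl) = 195.40 g / 58.44 g/mol = 3.3436 mol.
From the equation the NaCl:Ca3(PO4)2 mole ratio is 6:1, so n(Ca3(PO4)2) = 3.3436 × 1/6 = 0.55727 mol.
Mass of Ca3(PO4)2 = 0.55727 mol × 310.18 g/mol = 172.85 g.

172.9 g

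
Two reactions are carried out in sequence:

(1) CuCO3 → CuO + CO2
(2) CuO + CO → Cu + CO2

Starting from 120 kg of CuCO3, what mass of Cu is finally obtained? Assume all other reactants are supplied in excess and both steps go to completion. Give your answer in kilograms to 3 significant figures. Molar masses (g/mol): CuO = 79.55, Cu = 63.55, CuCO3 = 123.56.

120 kg = 120000 g.
n(CuCO3) = 120000 / 123.56 = 971.2 mol.
Step 1 gives a 1:1 ratio of CuCO3 to CuO, so n(CuO) = 971.2 mol.
In step 2 the CuO:Cu ratio is 1:1, so n(Cu) = 971.2 mol.
Mass of Cu = 971.2 × 63.55 = 61720 g = 61.7 kg.

61.7 kg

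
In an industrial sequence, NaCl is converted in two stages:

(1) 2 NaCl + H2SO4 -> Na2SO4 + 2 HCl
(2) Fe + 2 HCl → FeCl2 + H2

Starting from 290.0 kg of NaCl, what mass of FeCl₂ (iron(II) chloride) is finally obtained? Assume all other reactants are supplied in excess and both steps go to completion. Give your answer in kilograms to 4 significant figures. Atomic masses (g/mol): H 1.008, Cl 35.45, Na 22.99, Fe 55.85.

314.5 kg

M(NaCl) = 22.99 + 35.45 = 58.44 g/mol.
M(FeCl2) = 55.85 + 2(35.45) = 126.75 g/mol.
290.0 kg = 290000 g.
n(NaCl) = 290000 / 58.44 = 4962.4 mol.
Step 1 gives a 2:2 ratio of NaCl to HCl, so n(HCl) = 4962.4 mol.
In step 2 the HCl:FeCl2 ratio is 2:1, so n(FeCl2) = 2481.2 mol.
Mass of FeCl2 = 2481.2 × 126.75 = 314490 g = 314.5 kg.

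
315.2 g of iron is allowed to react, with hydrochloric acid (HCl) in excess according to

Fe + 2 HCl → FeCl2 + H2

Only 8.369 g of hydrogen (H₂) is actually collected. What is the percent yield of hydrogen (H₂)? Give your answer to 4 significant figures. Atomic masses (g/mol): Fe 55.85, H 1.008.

73.56 %

M(Fe) = 55.85 g/mol.
M(H2) = 2(1.008) = 2.016 g/mol.
n(Fe) = 315.20 g / 55.85 g/mol = 5.6437 mol.
From the equation the Fe:H2 mole ratio is 1:1, so n(H2) = 5.6437 × 1/1 = 5.6437 mol.
Mass of H2 = 5.6437 mol × 2.016 g/mol = 11.378 g.
This is the theoretical yield. Percent yield = 8.369 g / 11.378 g × 100% = 73.556%.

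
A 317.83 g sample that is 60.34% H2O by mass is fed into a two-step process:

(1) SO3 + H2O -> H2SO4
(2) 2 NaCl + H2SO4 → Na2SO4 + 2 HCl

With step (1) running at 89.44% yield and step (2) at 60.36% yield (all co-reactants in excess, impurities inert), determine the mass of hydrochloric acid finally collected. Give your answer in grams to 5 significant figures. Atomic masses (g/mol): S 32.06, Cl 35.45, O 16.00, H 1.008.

419.03 g

Pure H2O = 317.83 × 0.6034 = 191.779 g.
M(H2O) = 2(1.008) + 16.00 = 18.016 g/mol.
M(HCl) = 1.008 + 35.45 = 36.458 g/mol.
n(H2O) = 191.779 / 18.016 = 10.6449 mol.
Step 1 (H2O:H2SO4 = 1:1): theoretical n(H2SO4) = 10.6449 mol; at 89.44% yield, n(H2SO4) = 9.52080 mol.
Step 2 (H2SO4:HCl = 1:2): theoretical n(HCl) = 19.0416 mol, so theoretical mass = 19.0416 × 36.458 = 694.219 g.
At 60.36% yield, actual mass of HCl = 694.219 × 0.6036 = 419.031 g.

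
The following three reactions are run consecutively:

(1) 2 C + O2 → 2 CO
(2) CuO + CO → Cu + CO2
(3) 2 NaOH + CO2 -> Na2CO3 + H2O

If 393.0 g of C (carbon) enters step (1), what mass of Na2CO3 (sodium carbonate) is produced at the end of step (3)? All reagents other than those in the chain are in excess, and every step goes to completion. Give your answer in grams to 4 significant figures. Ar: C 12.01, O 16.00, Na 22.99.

M(C) = 12.01 g/mol.
M(Na2CO3) = 2(22.99) + 12.01 + 3(16.00) = 105.99 g/mol.
n(C) = 393.0 / 12.01 = 32.723 mol.
Reaction (1): C→CO ratio 2:2 ⇒ n(CO) = 32.723 mol.
Reaction (2): CO→CO2 ratio 1:1 ⇒ n(CO2) = 32.723 mol.
Reaction (3): CO2→Na2CO3 ratio 1:1 ⇒ n(Na2CO3) = 32.723 mol.
Mass of Na2CO3 = 32.723 × 105.99 = 3468.3 g.

3468 g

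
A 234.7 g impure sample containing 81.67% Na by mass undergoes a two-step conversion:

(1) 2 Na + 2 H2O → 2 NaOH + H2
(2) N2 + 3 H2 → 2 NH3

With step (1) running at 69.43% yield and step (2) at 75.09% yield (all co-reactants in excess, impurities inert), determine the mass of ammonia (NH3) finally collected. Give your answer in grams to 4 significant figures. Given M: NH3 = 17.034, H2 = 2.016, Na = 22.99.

Pure Na = 234.7 × 0.8167 = 191.68 g.
n(Na) = 191.68 / 22.99 = 8.3375 mol.
Step 1 (Na:H2 = 2:1): theoretical n(H2) = 4.1688 mol; at 69.43% yield, n(H2) = 2.8944 mol.
Step 2 (H2:NH3 = 3:2): theoretical n(NH3) = 1.9296 mol, so theoretical mass = 1.9296 × 17.034 = 32.868 g.
At 75.09% yield, actual mass of NH3 = 32.868 × 0.7509 = 24.681 g.

24.68 g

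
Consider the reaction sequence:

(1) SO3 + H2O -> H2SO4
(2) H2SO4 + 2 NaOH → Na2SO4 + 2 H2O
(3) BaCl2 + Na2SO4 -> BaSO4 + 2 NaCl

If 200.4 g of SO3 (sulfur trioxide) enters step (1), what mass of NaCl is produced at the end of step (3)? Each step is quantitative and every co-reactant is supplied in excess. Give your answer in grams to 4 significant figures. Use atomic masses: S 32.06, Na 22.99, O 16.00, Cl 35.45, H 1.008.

M(SO3) = 32.06 + 3(16.00) = 80.06 g/mol.
M(NaCl) = 22.99 + 35.45 = 58.44 g/mol.
n(SO3) = 200.4 / 80.06 = 2.5031 mol.
Reaction (1): SO3→H2SO4 ratio 1:1 ⇒ n(H2SO4) = 2.5031 mol.
Reaction (2): H2SO4→Na2SO4 ratio 1:1 ⇒ n(Na2SO4) = 2.5031 mol.
Reaction (3): Na2SO4→NaCl ratio 1:2 ⇒ n(NaCl) = 5.0062 mol.
Mass of NaCl = 5.0062 × 58.44 = 292.56 g.

292.6 g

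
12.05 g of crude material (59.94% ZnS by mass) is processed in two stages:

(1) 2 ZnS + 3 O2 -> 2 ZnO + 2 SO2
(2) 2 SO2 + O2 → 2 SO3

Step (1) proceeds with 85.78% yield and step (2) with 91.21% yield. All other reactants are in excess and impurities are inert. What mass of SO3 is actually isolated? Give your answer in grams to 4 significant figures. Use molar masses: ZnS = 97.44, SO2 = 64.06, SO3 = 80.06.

Pure ZnS = 12.05 × 0.5994 = 7.2228 g.
n(ZnS) = 7.2228 / 97.44 = 0.074125 mol.
Step 1 (ZnS:SO2 = 2:2): theoretical n(SO2) = 0.074125 mol; at 85.78% yield, n(SO2) = 0.063585 mol.
Step 2 (SO2:SO3 = 2:2): theoretical n(SO3) = 0.063585 mol, so theoretical mass = 0.063585 × 80.06 = 5.0906 g.
At 91.21% yield, actual mass of SO3 = 5.0906 × 0.9121 = 4.6431 g.

4.643 g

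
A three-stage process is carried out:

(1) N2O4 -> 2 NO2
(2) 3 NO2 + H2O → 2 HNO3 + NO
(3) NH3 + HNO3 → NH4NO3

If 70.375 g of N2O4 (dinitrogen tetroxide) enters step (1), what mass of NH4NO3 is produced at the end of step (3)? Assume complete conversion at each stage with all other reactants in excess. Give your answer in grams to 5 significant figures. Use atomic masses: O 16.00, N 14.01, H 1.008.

M(N2O4) = 2(14.01) + 4(16.00) = 92.02 g/mol.
M(NH4NO3) = 2(14.01) + 4(1.008) + 3(16.00) = 80.052 g/mol.
n(N2O4) = 70.375 / 92.02 = 0.764779 mol.
Reaction (1): N2O4→NO2 ratio 1:2 ⇒ n(NO2) = 1.52956 mol.
Reaction (2): NO2→HNO3 ratio 3:2 ⇒ n(HNO3) = 1.01971 mol.
Reaction (3): HNO3→NH4NO3 ratio 1:1 ⇒ n(NH4NO3) = 1.01971 mol.
Mass of NH4NO3 = 1.01971 × 80.052 = 81.6295 g.

81.629 g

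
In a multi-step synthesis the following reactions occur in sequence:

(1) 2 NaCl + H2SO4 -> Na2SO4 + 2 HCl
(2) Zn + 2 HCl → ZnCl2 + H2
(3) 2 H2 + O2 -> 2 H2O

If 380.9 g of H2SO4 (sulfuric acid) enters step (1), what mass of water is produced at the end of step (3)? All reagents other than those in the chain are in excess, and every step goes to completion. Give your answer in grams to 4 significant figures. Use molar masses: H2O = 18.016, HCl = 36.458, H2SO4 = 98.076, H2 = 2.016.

69.97 g

n(H2SO4) = 380.9 / 98.076 = 3.8837 mol.
Reaction (1): H2SO4→HCl ratio 1:2 ⇒ n(HCl) = 7.7674 mol.
Reaction (2): HCl→H2 ratio 2:1 ⇒ n(H2) = 3.8837 mol.
Reaction (3): H2→H2O ratio 2:2 ⇒ n(H2O) = 3.8837 mol.
Mass of H2O = 3.8837 × 18.016 = 69.969 g.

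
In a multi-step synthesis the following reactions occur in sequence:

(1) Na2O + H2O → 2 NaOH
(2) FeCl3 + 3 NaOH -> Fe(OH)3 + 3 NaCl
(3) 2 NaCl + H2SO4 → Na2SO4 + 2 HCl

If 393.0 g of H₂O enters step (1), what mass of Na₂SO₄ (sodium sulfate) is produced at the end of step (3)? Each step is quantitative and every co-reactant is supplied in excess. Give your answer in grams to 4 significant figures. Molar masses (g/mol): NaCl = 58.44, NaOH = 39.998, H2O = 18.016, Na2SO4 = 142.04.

n(H2O) = 393.0 / 18.016 = 21.814 mol.
Reaction (1): H2O→NaOH ratio 1:2 ⇒ n(NaOH) = 43.628 mol.
Reaction (2): NaOH→NaCl ratio 3:3 ⇒ n(NaCl) = 43.628 mol.
Reaction (3): NaCl→Na2SO4 ratio 2:1 ⇒ n(Na2SO4) = 21.814 mol.
Mass of Na2SO4 = 21.814 × 142.04 = 3098.5 g.

3098 g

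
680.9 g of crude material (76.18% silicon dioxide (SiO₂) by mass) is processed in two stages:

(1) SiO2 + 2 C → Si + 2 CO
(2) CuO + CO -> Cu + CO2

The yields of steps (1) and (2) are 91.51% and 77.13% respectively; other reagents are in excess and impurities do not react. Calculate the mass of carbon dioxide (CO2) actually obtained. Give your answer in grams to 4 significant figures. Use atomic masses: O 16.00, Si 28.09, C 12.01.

Pure SiO2 = 680.9 × 0.7618 = 518.71 g.
M(SiO2) = 28.09 + 2(16.00) = 60.09 g/mol.
M(CO2) = 12.01 + 2(16.00) = 44.01 g/mol.
n(SiO2) = 518.71 / 60.09 = 8.6322 mol.
Step 1 (SiO2:CO = 1:2): theoretical n(CO) = 17.264 mol; at 91.51% yield, n(CO) = 15.799 mol.
Step 2 (CO:CO2 = 1:1): theoretical n(CO2) = 15.799 mol, so theoretical mass = 15.799 × 44.01 = 695.30 g.
At 77.13% yield, actual mass of CO2 = 695.30 × 0.7713 = 536.28 g.

536.3 g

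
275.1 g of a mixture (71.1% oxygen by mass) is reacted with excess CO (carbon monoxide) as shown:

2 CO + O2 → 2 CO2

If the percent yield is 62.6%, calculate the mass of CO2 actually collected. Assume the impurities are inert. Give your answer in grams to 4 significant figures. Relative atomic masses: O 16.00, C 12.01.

336.8 g

Pure O2 available = 275.1 g × 0.711 = 195.60 g.
M(O2) = 2(16.00) = 32.00 g/mol.
M(CO2) = 12.01 + 2(16.00) = 44.01 g/mol.
n(O2) = 195.60 g / 32.00 g/mol = 6.1124 mol.
From the equation the O2:CO2 mole ratio is 1:2, so n(CO2) = 6.1124 × 2/1 = 12.225 mol.
Mass of CO2 = 12.225 mol × 44.01 g/mol = 538.01 g.
Actual mass collected = 538.01 g × 0.626 = 336.80 g.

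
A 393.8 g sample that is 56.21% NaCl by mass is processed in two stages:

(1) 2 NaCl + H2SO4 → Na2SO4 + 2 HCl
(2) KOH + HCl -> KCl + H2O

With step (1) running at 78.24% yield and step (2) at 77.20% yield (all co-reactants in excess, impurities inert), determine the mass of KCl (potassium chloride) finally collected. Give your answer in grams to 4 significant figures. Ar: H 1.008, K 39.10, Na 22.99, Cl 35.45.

Pure NaCl = 393.8 × 0.5621 = 221.35 g.
M(NaCl) = 22.99 + 35.45 = 58.44 g/mol.
M(KCl) = 39.10 + 35.45 = 74.55 g/mol.
n(NaCl) = 221.35 / 58.44 = 3.7877 mol.
Step 1 (NaCl:HCl = 2:2): theoretical n(HCl) = 3.7877 mol; at 78.24% yield, n(HCl) = 2.9635 mol.
Step 2 (HCl:KCl = 1:1): theoretical n(KCl) = 2.9635 mol, so theoretical mass = 2.9635 × 74.55 = 220.93 g.
At 77.20% yield, actual mass of KCl = 220.93 × 0.7720 = 170.56 g.

170.6 g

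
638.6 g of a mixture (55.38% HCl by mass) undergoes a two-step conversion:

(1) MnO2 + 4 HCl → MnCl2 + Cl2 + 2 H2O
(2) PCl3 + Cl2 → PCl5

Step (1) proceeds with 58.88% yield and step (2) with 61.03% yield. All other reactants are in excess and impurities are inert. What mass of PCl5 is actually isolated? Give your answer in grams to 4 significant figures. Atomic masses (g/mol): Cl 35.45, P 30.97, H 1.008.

Pure HCl = 638.6 × 0.5538 = 353.66 g.
M(HCl) = 1.008 + 35.45 = 36.458 g/mol.
M(PCl5) = 30.97 + 5(35.45) = 208.22 g/mol.
n(HCl) = 353.66 / 36.458 = 9.7004 mol.
Step 1 (HCl:Cl2 = 4:1): theoretical n(Cl2) = 2.4251 mol; at 58.88% yield, n(Cl2) = 1.4279 mol.
Step 2 (Cl2:PCl5 = 1:1): theoretical n(PCl5) = 1.4279 mol, so theoretical mass = 1.4279 × 208.22 = 297.32 g.
At 61.03% yield, actual mass of PCl5 = 297.32 × 0.6103 = 181.45 g.

181.5 g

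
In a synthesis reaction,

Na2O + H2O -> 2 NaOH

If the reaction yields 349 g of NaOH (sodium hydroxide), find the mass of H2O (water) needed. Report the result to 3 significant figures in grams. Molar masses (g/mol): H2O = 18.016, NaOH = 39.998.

n(NaOH) = 349.0 g / 39.998 g/mol = 8.725 mol.
From the equation the NaOH:H2O mole ratio is 2:1, so n(H2O) = 8.725 × 1/2 = 4.363 mol.
Mass of H2O = 4.363 mol × 18.016 g/mol = 78.60 g.

78.6 g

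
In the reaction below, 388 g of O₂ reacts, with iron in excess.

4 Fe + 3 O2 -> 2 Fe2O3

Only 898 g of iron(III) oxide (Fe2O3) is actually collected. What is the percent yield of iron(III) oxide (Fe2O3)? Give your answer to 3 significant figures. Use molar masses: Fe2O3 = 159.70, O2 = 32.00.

69.6 %

n(O2) = 388.0 g / 32.00 g/mol = 12.12 mol.
From the equation the O2:Fe2O3 mole ratio is 3:2, so n(Fe2O3) = 12.12 × 2/3 = 8.083 mol.
Mass of Fe2O3 = 8.083 mol × 159.70 g/mol = 1291 g.
This is the theoretical yield. Percent yield = 898 g / 1291 g × 100% = 69.56%.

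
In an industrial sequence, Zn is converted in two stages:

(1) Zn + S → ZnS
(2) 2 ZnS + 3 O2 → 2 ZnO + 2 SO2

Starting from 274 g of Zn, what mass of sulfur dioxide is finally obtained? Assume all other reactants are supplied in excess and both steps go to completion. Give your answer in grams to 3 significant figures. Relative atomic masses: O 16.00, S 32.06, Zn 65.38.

M(Zn) = 65.38 g/mol.
M(SO2) = 32.06 + 2(16.00) = 64.06 g/mol.
n(Zn) = 274.0 / 65.38 = 4.191 mol.
Step 1 gives a 1:1 ratio of Zn to ZnS, so n(ZnS) = 4.191 mol.
In step 2 the ZnS:SO2 ratio is 2:2, so n(SO2) = 4.191 mol.
Mass of SO2 = 4.191 × 64.06 = 268.5 g.

268 g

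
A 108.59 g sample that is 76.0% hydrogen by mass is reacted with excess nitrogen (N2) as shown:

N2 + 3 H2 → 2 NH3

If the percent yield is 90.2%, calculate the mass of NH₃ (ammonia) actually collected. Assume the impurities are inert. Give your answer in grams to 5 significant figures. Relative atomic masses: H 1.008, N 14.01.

419.32 g

Pure H2 available = 108.59 g × 0.760 = 82.5284 g.
M(H2) = 2(1.008) = 2.016 g/mol.
M(NH3) = 14.01 + 3(1.008) = 17.034 g/mol.
n(H2) = 82.5284 g / 2.016 g/mol = 40.9367 mol.
From the equation the H2:NH3 mole ratio is 3:2, so n(NH3) = 40.9367 × 2/3 = 27.2911 mol.
Mass of NH3 = 27.2911 mol × 17.034 g/mol = 464.877 g.
Actual mass collected = 464.877 g × 0.902 = 419.319 g.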